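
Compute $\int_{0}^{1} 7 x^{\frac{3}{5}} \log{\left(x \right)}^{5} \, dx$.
$- \frac{1640625}{32768}$

Begin with the known integral
$$J(a) = \int_{0}^{1} 7 x^{a} \, dx = \frac{7}{a + 1}.$$

Differentiating under the integral sign brings down a factor of $\ln x$:
$$\frac{dJ}{da} = \int_{0}^{1} 7 x^{a} \log{\left(x \right)} \, dx = - \frac{7}{\left(a + 1\right)^{2}}.$$

Repeating $5$ times in total — each differentiation brings down another $\ln x$ — gives
$$\frac{d^{5}J}{da^{5}} = \int_{0}^{1} 7 x^{a} \log{\left(x \right)}^{5} \, dx = - \frac{840}{\left(a + 1\right)^{6}},$$
and the integrand here is exactly the target integrand, so $I = - \frac{840}{\left(a + 1\right)^{6}}$.

Setting $a = \frac{3}{5}$:
$$I = - \frac{1640625}{32768}.$$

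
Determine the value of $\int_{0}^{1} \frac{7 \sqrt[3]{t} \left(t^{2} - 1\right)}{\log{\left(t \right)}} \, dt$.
$- \log{\left(\frac{128}{78125} \right)}$

Consider the one-parameter family: let $I(a) = \int_{0}^{1} \frac{7 \left(t^{\frac{7}{3}} - t^{a}\right)}{\log{\left(t \right)}} \, dt$.

Since $\dfrac{\partial}{\partial a}\,t^{a} = t^{a} \ln t$, the $\ln t$ in the denominator cancels and
$$\frac{dI}{da} = \int_{0}^{1} -7 t^{a} \, dt = -7 \left[\frac{t^{a+1}}{a+1}\right]_0^1 = - \frac{7}{a + 1}.$$

Integrating with respect to $a$ gives $I(a) = - \log{\left(\frac{2187 \left(a + 1\right)^{7}}{10000000} \right)} + C$.

At $a = \frac{7}{3}$ the integrand is identically $0$, so $I(\frac{7}{3}) = 0$. The closed form gives $0$, hence $C = 0$.

Setting $a = \frac{1}{3}$:
$$I = - \log{\left(\frac{128}{78125} \right)}.$$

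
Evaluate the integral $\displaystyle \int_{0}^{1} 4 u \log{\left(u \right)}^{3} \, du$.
$- \frac{3}{2}$

Begin with the known integral
$$J(a) = \int_{0}^{1} 4 u^{a} \, du = \frac{4}{a + 1}.$$

Differentiating under the integral sign brings down a factor of $\ln u$:
$$\frac{dJ}{da} = \int_{0}^{1} 4 u^{a} \log{\left(u \right)} \, du = - \frac{4}{\left(a + 1\right)^{2}}.$$

Repeating $3$ times in total — each differentiation brings down another $\ln u$ — gives
$$\frac{d^{3}J}{da^{3}} = \int_{0}^{1} 4 u^{a} \log{\left(u \right)}^{3} \, du = - \frac{24}{\left(a + 1\right)^{4}},$$
and the integrand here is exactly the target integrand, so $I = - \frac{24}{\left(a + 1\right)^{4}}$.

Setting $a = 1$:
$$I = - \frac{3}{2}.$$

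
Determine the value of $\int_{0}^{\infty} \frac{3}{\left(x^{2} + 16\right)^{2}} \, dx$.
$\frac{3 \pi}{256}$

Recall the elementary integral
$$J(a) = \int_{0}^{\infty} \frac{3}{a^{2} + x^{2}} \, dx = \frac{3 \pi}{2 a}.$$

Differentiating under the integral sign with respect to $a$,
$$\frac{dJ}{da} = \int_{0}^{\infty} - \frac{6 a}{\left(a^{2} + x^{2}\right)^{2}} \, dx = - \frac{3 \pi}{2 a^{2}},$$
so $\int_{0}^{\infty} \frac{3}{\left(a^{2} + x^{2}\right)^{2}} \, dx = \frac{3 \pi}{4 a^{3}}$.

Setting $a = 4$:
$$I = \frac{3 \pi}{256}.$$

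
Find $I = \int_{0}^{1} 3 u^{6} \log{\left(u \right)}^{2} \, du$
$\frac{6}{343}$

Begin with the known integral
$$J(a) = \int_{0}^{1} 3 u^{a} \, du = \frac{3}{a + 1}.$$

Differentiating under the integral sign brings down a factor of $\ln u$:
$$\frac{dJ}{da} = \int_{0}^{1} 3 u^{a} \log{\left(u \right)} \, du = - \frac{3}{\left(a + 1\right)^{2}}.$$

Repeating twice in total — each differentiation brings down another $\ln u$ — gives
$$\frac{d^{2}J}{da^{2}} = \int_{0}^{1} 3 u^{a} \log{\left(u \right)}^{2} \, du = \frac{6}{\left(a + 1\right)^{3}},$$
and the integrand here is exactly the target integrand, so $I = \frac{6}{\left(a + 1\right)^{3}}$.

Setting $a = 6$:
$$I = \frac{6}{343}.$$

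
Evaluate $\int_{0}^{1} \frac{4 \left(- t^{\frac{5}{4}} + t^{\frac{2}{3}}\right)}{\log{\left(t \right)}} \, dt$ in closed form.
$\log{\left(\frac{160000}{531441} \right)}$

Consider the one-parameter family: let $I(a) = \int_{0}^{1} \frac{4 \left(- t^{\frac{5}{4}} + t^{a}\right)}{\log{\left(t \right)}} \, dt$.

Since $\dfrac{\partial}{\partial a}\,t^{a} = t^{a} \ln t$, the $\ln t$ in the denominator cancels and
$$\frac{dI}{da} = \int_{0}^{1} 4 t^{a} \, dt = 4 \left[\frac{t^{a+1}}{a+1}\right]_0^1 = \frac{4}{a + 1}.$$

Integrating with respect to $a$ gives $I(a) = \log{\left(\frac{256 \left(a + 1\right)^{4}}{6561} \right)} + C$.

At $a = \frac{5}{4}$ the integrand is identically $0$, so $I(\frac{5}{4}) = 0$. The closed form gives $0$, hence $C = 0$.

Setting $a = \frac{2}{3}$:
$$I = \log{\left(\frac{160000}{531441} \right)}.$$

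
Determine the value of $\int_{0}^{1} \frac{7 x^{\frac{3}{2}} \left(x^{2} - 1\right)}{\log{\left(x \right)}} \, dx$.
$- \log{\left(\frac{78125}{4782969} \right)}$

Consider the one-parameter family: let $I(a) = \int_{0}^{1} \frac{7 \left(x^{\frac{7}{2}} - x^{a}\right)}{\log{\left(x \right)}} \, dx$.

Since $\dfrac{\partial}{\partial a}\,x^{a} = x^{a} \ln x$, the $\ln x$ in the denominator cancels and
$$\frac{dI}{da} = \int_{0}^{1} -7 x^{a} \, dx = -7 \left[\frac{x^{a+1}}{a+1}\right]_0^1 = - \frac{7}{a + 1}.$$

Integrating with respect to $a$ gives $I(a) = - \log{\left(\frac{128 \left(a + 1\right)^{7}}{4782969} \right)} + C$.

At $a = \frac{7}{2}$ the integrand is identically $0$, so $I(\frac{7}{2}) = 0$. The closed form gives $0$, hence $C = 0$.

Setting $a = \frac{3}{2}$:
$$I = - \log{\left(\frac{78125}{4782969} \right)}.$$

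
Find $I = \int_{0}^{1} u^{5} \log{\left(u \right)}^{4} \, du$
$\frac{1}{324}$

Begin with the known integral
$$J(a) = \int_{0}^{1} u^{a} \, du = \frac{1}{a + 1}.$$

Differentiating under the integral sign brings down a factor of $\ln u$:
$$\frac{dJ}{da} = \int_{0}^{1} u^{a} \log{\left(u \right)} \, du = - \frac{1}{\left(a + 1\right)^{2}}.$$

Repeating $4$ times in total — each differentiation brings down another $\ln u$ — gives
$$\frac{d^{4}J}{da^{4}} = \int_{0}^{1} u^{a} \log{\left(u \right)}^{4} \, du = \frac{24}{\left(a + 1\right)^{5}},$$
and the integrand here is exactly the target integrand, so $I = \frac{24}{\left(a + 1\right)^{5}}$.

Setting $a = 5$:
$$I = \frac{1}{324}.$$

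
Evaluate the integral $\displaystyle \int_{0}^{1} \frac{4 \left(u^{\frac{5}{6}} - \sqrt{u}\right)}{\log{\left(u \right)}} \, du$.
$\log{\left(\frac{14641}{6561} \right)}$

Introduce a parameter $a$ in the exponent: let $I(a) = \int_{0}^{1} \frac{4 \left(- \sqrt{u} + u^{a}\right)}{\log{\left(u \right)}} \, du$.

Since $\dfrac{\partial}{\partial a}\,u^{a} = u^{a} \ln u$, the $\ln u$ in the denominator cancels and
$$\frac{dI}{da} = \int_{0}^{1} 4 u^{a} \, du = 4 \left[\frac{u^{a+1}}{a+1}\right]_0^1 = \frac{4}{a + 1}.$$

Integrating with respect to $a$ gives $I(a) = \log{\left(\frac{16 \left(a + 1\right)^{4}}{81} \right)} + C$.

At $a = \frac{1}{2}$ the integrand is identically $0$, so $I(\frac{1}{2}) = 0$. The closed form gives $0$, hence $C = 0$.

Setting $a = \frac{5}{6}$:
$$I = \log{\left(\frac{14641}{6561} \right)}.$$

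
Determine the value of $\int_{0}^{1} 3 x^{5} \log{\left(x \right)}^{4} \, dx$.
$\frac{1}{108}$

Start from the elementary integral
$$J(a) = \int_{0}^{1} 3 x^{a} \, dx = \frac{3}{a + 1}.$$

Differentiating under the integral sign brings down a factor of $\ln x$:
$$\frac{dJ}{da} = \int_{0}^{1} 3 x^{a} \log{\left(x \right)} \, dx = - \frac{3}{\left(a + 1\right)^{2}}.$$

Repeating $4$ times in total — each differentiation brings down another $\ln x$ — gives
$$\frac{d^{4}J}{da^{4}} = \int_{0}^{1} 3 x^{a} \log{\left(x \right)}^{4} \, dx = \frac{72}{\left(a + 1\right)^{5}},$$
and the integrand here is exactly the target integrand, so $I = \frac{72}{\left(a + 1\right)^{5}}$.

Setting $a = 5$:
$$I = \frac{1}{108}.$$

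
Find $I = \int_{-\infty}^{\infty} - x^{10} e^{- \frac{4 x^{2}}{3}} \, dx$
$- \frac{229635 \sqrt{3} \sqrt{\pi}}{65536}$

Start from the elementary integral
$$J(a) = \int_{-\infty}^{\infty} - e^{- a x^{2}} \, dx = - \frac{\sqrt{\pi}}{\sqrt{a}}.$$

Differentiating under the integral sign brings down a factor of $(-x^2)$:
$$\frac{dJ}{da} = \int_{-\infty}^{\infty} x^{2} e^{- a x^{2}} \, dx = \frac{\sqrt{\pi}}{2 a^{\frac{3}{2}}}.$$

Repeating $5$ times in total — each differentiation brings down another $(-x^2)$ — gives
$$\frac{d^{5}J}{da^{5}} = \int_{-\infty}^{\infty} x^{10} e^{- a x^{2}} \, dx = \frac{945 \sqrt{\pi}}{32 a^{\frac{11}{2}}},$$
and the integrand here is $(-1)^{5}$ times the target integrand, so $I = (-1)^{5}\,\frac{d^{5}J}{da^{5}} = - \frac{945 \sqrt{\pi}}{32 a^{\frac{11}{2}}}$.

Setting $a = \frac{4}{3}$:
$$I = - \frac{229635 \sqrt{3} \sqrt{\pi}}{65536}.$$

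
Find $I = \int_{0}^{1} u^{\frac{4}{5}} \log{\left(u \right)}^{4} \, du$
$\frac{25000}{19683}$

Start from the elementary integral
$$J(a) = \int_{0}^{1} u^{a} \, du = \frac{1}{a + 1}.$$

Differentiating under the integral sign brings down a factor of $\ln u$:
$$\frac{dJ}{da} = \int_{0}^{1} u^{a} \log{\left(u \right)} \, du = - \frac{1}{\left(a + 1\right)^{2}}.$$

Repeating $4$ times in total — each differentiation brings down another $\ln u$ — gives
$$\frac{d^{4}J}{da^{4}} = \int_{0}^{1} u^{a} \log{\left(u \right)}^{4} \, du = \frac{24}{\left(a + 1\right)^{5}},$$
and the integrand here is exactly the target integrand, so $I = \frac{24}{\left(a + 1\right)^{5}}$.

Setting $a = \frac{4}{5}$:
$$I = \frac{25000}{19683}.$$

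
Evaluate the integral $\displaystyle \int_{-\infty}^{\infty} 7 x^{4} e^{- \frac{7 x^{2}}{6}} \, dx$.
$\frac{27 \sqrt{42} \sqrt{\pi}}{49}$

Consider the simpler parametrised integral
$$J(a) = \int_{-\infty}^{\infty} 7 e^{- a x^{2}} \, dx = \frac{7 \sqrt{\pi}}{\sqrt{a}}.$$

Differentiating under the integral sign brings down a factor of $(-x^2)$:
$$\frac{dJ}{da} = \int_{-\infty}^{\infty} - 7 x^{2} e^{- a x^{2}} \, dx = - \frac{7 \sqrt{\pi}}{2 a^{\frac{3}{2}}}.$$

Repeating twice in total — each differentiation brings down another $(-x^2)$ — gives
$$\frac{d^{2}J}{da^{2}} = \int_{-\infty}^{\infty} 7 x^{4} e^{- a x^{2}} \, dx = \frac{21 \sqrt{\pi}}{4 a^{\frac{5}{2}}},$$
and the integrand here is exactly the target integrand, so $I = \frac{21 \sqrt{\pi}}{4 a^{\frac{5}{2}}}$.

Setting $a = \frac{7}{6}$:
$$I = \frac{27 \sqrt{42} \sqrt{\pi}}{49}.$$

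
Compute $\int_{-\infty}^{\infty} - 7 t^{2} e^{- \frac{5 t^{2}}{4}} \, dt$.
$- \frac{28 \sqrt{5} \sqrt{\pi}}{25}$

Start from the elementary integral
$$J(a) = \int_{-\infty}^{\infty} - 7 e^{- a t^{2}} \, dt = - \frac{7 \sqrt{\pi}}{\sqrt{a}}.$$

Differentiating under the integral sign brings down a factor of $(-t^2)$:
$$\frac{dJ}{da} = \int_{-\infty}^{\infty} 7 t^{2} e^{- a t^{2}} \, dt = \frac{7 \sqrt{\pi}}{2 a^{\frac{3}{2}}}.$$

The integral on the left is $-I$, so $I = - \frac{7 \sqrt{\pi}}{2 a^{\frac{3}{2}}}$.

Setting $a = \frac{5}{4}$:
$$I = - \frac{28 \sqrt{5} \sqrt{\pi}}{25}.$$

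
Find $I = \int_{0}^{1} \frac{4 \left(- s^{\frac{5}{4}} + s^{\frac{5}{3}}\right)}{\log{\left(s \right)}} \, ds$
$- \log{\left(\frac{531441}{1048576} \right)}$

Replace the exponent $\frac{5}{4}$ by a parameter $a$: let $I(a) = \int_{0}^{1} \frac{4 \left(s^{\frac{5}{3}} - s^{a}\right)}{\log{\left(s \right)}} \, ds$.

Since $\dfrac{\partial}{\partial a}\,s^{a} = s^{a} \ln s$, the $\ln s$ in the denominator cancels and
$$\frac{dI}{da} = \int_{0}^{1} -4 s^{a} \, ds = -4 \left[\frac{s^{a+1}}{a+1}\right]_0^1 = - \frac{4}{a + 1}.$$

Integrating with respect to $a$ gives $I(a) = - \log{\left(\frac{81 \left(a + 1\right)^{4}}{4096} \right)} + C$.

At $a = \frac{5}{3}$ the integrand is identically $0$, so $I(\frac{5}{3}) = 0$. The closed form gives $0$, hence $C = 0$.

Setting $a = \frac{5}{4}$:
$$I = - \log{\left(\frac{531441}{1048576} \right)}.$$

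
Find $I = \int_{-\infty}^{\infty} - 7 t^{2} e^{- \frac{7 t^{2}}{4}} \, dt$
$- \frac{4 \sqrt{7} \sqrt{\pi}}{7}$

Start from the elementary integral
$$J(a) = \int_{-\infty}^{\infty} - 7 e^{- a t^{2}} \, dt = - \frac{7 \sqrt{\pi}}{\sqrt{a}}.$$

Differentiating under the integral sign brings down a factor of $(-t^2)$:
$$\frac{dJ}{da} = \int_{-\infty}^{\infty} 7 t^{2} e^{- a t^{2}} \, dt = \frac{7 \sqrt{\pi}}{2 a^{\frac{3}{2}}}.$$

The integral on the left is $-I$, so $I = - \frac{7 \sqrt{\pi}}{2 a^{\frac{3}{2}}}$.

Setting $a = \frac{7}{4}$:
$$I = - \frac{4 \sqrt{7} \sqrt{\pi}}{7}.$$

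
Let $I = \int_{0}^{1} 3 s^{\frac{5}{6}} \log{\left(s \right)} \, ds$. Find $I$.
$- \frac{108}{121}$

Begin with the known integral
$$J(a) = \int_{0}^{1} 3 s^{a} \, ds = \frac{3}{a + 1}.$$

Differentiating under the integral sign brings down a factor of $\ln s$:
$$\frac{dJ}{da} = \int_{0}^{1} 3 s^{a} \log{\left(s \right)} \, ds = - \frac{3}{\left(a + 1\right)^{2}}.$$

The integral on the left is $I$, so $I = - \frac{3}{\left(a + 1\right)^{2}}$.

Setting $a = \frac{5}{6}$:
$$I = - \frac{108}{121}.$$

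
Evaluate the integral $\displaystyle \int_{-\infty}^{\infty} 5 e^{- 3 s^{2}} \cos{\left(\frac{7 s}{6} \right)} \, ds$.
$\frac{5 \sqrt{3} \sqrt{\pi}}{3 e^{\frac{49}{432}}}$

Let $b$ denote the cosine frequency and define $I(b) = \int_{-\infty}^{\infty} 5 e^{- 3 s^{2}} \cos{\left(b s \right)} \, ds$.

Differentiating under the integral sign,
$$I'(b) = \int_{-\infty}^{\infty} - 5 s e^{- 3 s^{2}} \sin{\left(b s \right)} \, ds.$$

Integrate $\int_{-\infty}^{\infty} s \sin(b s)\, e^{- 3 s^{2}}\, ds$ by parts with $u = \sin(b s)$ and $dv = s\, e^{- 3 s^{2}}\, ds$, giving $v = - \frac{e^{- 3 s^{2}}}{6}$. The boundary term vanishes and
$$\int_{-\infty}^{\infty} s \sin(b s)\, e^{- 3 s^{2}}\, ds = \frac{b}{6} \int_{-\infty}^{\infty} \cos(b s)\, e^{- 3 s^{2}}\, ds,$$
so $I'(b) = - \frac{b}{6}\, I(b)$.

This is a separable first-order ODE; solving with the initial condition $I(0) = \int_{-\infty}^{\infty} 5 e^{- 3 s^{2}}\,ds = \frac{5 \sqrt{3} \sqrt{\pi}}{3}$ gives
$$I(b) = \frac{5 \sqrt{3} \sqrt{\pi} e^{- \frac{b^{2}}{12}}}{3}.$$

Setting $b = \frac{7}{6}$:
$$I = \frac{5 \sqrt{3} \sqrt{\pi}}{3 e^{\frac{49}{432}}}.$$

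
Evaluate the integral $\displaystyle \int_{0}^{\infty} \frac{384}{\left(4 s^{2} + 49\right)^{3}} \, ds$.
$\frac{36 \pi}{16807}$

Start from the standard arctangent integral
$$J(a) = \int_{0}^{\infty} \frac{6}{a^{2} + s^{2}} \, ds = \frac{3 \pi}{a}.$$

Differentiating under the integral sign with respect to $a$,
$$\frac{dJ}{da} = \int_{0}^{\infty} - \frac{12 a}{\left(a^{2} + s^{2}\right)^{2}} \, ds = - \frac{3 \pi}{a^{2}},$$
so $\int_{0}^{\infty} \frac{6}{\left(a^{2} + s^{2}\right)^{2}} \, ds = \frac{3 \pi}{2 a^{3}}$.

Repeating — each differentiation of $1/(s^2+a^2)^j$ produces $-2ja/(s^2+a^2)^{j+1}$ — and dividing through by $-2ja$ at each step yields, after $2$ differentiations in total,
$$\int_{0}^{\infty} \frac{6}{\left(a^{2} + s^{2}\right)^{3}} \, ds = \frac{9 \pi}{8 a^{5}}.$$

Setting $a = \frac{7}{2}$:
$$I = \frac{36 \pi}{16807}.$$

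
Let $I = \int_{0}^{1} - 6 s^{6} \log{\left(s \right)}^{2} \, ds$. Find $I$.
$- \frac{12}{343}$

Consider the simpler parametrised integral
$$J(a) = \int_{0}^{1} - 6 s^{a} \, ds = - \frac{6}{a + 1}.$$

Differentiating under the integral sign brings down a factor of $\ln s$:
$$\frac{dJ}{da} = \int_{0}^{1} - 6 s^{a} \log{\left(s \right)} \, ds = \frac{6}{\left(a + 1\right)^{2}}.$$

Repeating twice in total — each differentiation brings down another $\ln s$ — gives
$$\frac{d^{2}J}{da^{2}} = \int_{0}^{1} - 6 s^{a} \log{\left(s \right)}^{2} \, ds = - \frac{12}{\left(a + 1\right)^{3}},$$
and the integrand here is exactly the target integrand, so $I = - \frac{12}{\left(a + 1\right)^{3}}$.

Setting $a = 6$:
$$I = - \frac{12}{343}.$$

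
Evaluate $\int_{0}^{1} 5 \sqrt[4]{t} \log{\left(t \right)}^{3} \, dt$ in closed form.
$- \frac{1536}{125}$

Begin with the known integral
$$J(a) = \int_{0}^{1} 5 t^{a} \, dt = \frac{5}{a + 1}.$$

Differentiating under the integral sign brings down a factor of $\ln t$:
$$\frac{dJ}{da} = \int_{0}^{1} 5 t^{a} \log{\left(t \right)} \, dt = - \frac{5}{\left(a + 1\right)^{2}}.$$

Repeating $3$ times in total — each differentiation brings down another $\ln t$ — gives
$$\frac{d^{3}J}{da^{3}} = \int_{0}^{1} 5 t^{a} \log{\left(t \right)}^{3} \, dt = - \frac{30}{\left(a + 1\right)^{4}},$$
and the integrand here is exactly the target integrand, so $I = - \frac{30}{\left(a + 1\right)^{4}}$.

Setting $a = \frac{1}{4}$:
$$I = - \frac{1536}{125}.$$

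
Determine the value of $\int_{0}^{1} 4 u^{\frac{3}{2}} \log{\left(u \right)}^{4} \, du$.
$\frac{3072}{3125}$

Consider the simpler parametrised integral
$$J(a) = \int_{0}^{1} 4 u^{a} \, du = \frac{4}{a + 1}.$$

Differentiating under the integral sign brings down a factor of $\ln u$:
$$\frac{dJ}{da} = \int_{0}^{1} 4 u^{a} \log{\left(u \right)} \, du = - \frac{4}{\left(a + 1\right)^{2}}.$$

Repeating $4$ times in total — each differentiation brings down another $\ln u$ — gives
$$\frac{d^{4}J}{da^{4}} = \int_{0}^{1} 4 u^{a} \log{\left(u \right)}^{4} \, du = \frac{96}{\left(a + 1\right)^{5}},$$
and the integrand here is exactly the target integrand, so $I = \frac{96}{\left(a + 1\right)^{5}}$.

Setting $a = \frac{3}{2}$:
$$I = \frac{3072}{3125}.$$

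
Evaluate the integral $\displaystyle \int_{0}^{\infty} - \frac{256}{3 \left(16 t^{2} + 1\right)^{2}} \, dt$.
$- \frac{16 \pi}{3}$

Begin with the known result
$$J(a) = \int_{0}^{\infty} - \frac{1}{3 \left(a^{2} + t^{2}\right)} \, dt = - \frac{\pi}{6 a}.$$

Differentiating under the integral sign with respect to $a$,
$$\frac{dJ}{da} = \int_{0}^{\infty} \frac{2 a}{3 \left(a^{2} + t^{2}\right)^{2}} \, dt = \frac{\pi}{6 a^{2}},$$
so $\int_{0}^{\infty} - \frac{1}{3 \left(a^{2} + t^{2}\right)^{2}} \, dt = - \frac{\pi}{12 a^{3}}$.

Setting $a = \frac{1}{4}$:
$$I = - \frac{16 \pi}{3}.$$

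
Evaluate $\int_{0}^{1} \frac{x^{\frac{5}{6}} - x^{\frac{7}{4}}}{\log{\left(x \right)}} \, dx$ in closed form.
$\log{\left(\frac{2}{3} \right)}$

Introduce a parameter $a$ in the exponent: let $I(a) = \int_{0}^{1} \frac{- x^{\frac{7}{4}} + x^{a}}{\log{\left(x \right)}} \, dx$.

Since $\dfrac{\partial}{\partial a}\,x^{a} = x^{a} \ln x$, the $\ln x$ in the denominator cancels and
$$\frac{dI}{da} = \int_{0}^{1} x^{a} \, dx = \left[\frac{x^{a+1}}{a+1}\right]_0^1 = \frac{1}{a + 1}.$$

Integrating with respect to $a$ gives $I(a) = \log{\left(\frac{4 a}{11} + \frac{4}{11} \right)} + C$.

At $a = \frac{7}{4}$ the integrand is identically $0$, so $I(\frac{7}{4}) = 0$. The closed form gives $0$, hence $C = 0$.

Setting $a = \frac{5}{6}$:
$$I = \log{\left(\frac{2}{3} \right)}.$$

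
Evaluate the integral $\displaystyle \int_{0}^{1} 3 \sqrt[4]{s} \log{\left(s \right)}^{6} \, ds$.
$\frac{7077888}{15625}$

Start from the elementary integral
$$J(a) = \int_{0}^{1} 3 s^{a} \, ds = \frac{3}{a + 1}.$$

Differentiating under the integral sign brings down a factor of $\ln s$:
$$\frac{dJ}{da} = \int_{0}^{1} 3 s^{a} \log{\left(s \right)} \, ds = - \frac{3}{\left(a + 1\right)^{2}}.$$

Repeating $6$ times in total — each differentiation brings down another $\ln s$ — gives
$$\frac{d^{6}J}{da^{6}} = \int_{0}^{1} 3 s^{a} \log{\left(s \right)}^{6} \, ds = \frac{2160}{\left(a + 1\right)^{7}},$$
and the integrand here is exactly the target integrand, so $I = \frac{2160}{\left(a + 1\right)^{7}}$.

Setting $a = \frac{1}{4}$:
$$I = \frac{7077888}{15625}.$$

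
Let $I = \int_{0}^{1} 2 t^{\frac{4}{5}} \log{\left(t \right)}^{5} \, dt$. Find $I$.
$- \frac{1250000}{177147}$

Consider the simpler parametrised integral
$$J(a) = \int_{0}^{1} 2 t^{a} \, dt = \frac{2}{a + 1}.$$

Differentiating under the integral sign brings down a factor of $\ln t$:
$$\frac{dJ}{da} = \int_{0}^{1} 2 t^{a} \log{\left(t \right)} \, dt = - \frac{2}{\left(a + 1\right)^{2}}.$$

Repeating $5$ times in total — each differentiation brings down another $\ln t$ — gives
$$\frac{d^{5}J}{da^{5}} = \int_{0}^{1} 2 t^{a} \log{\left(t \right)}^{5} \, dt = - \frac{240}{\left(a + 1\right)^{6}},$$
and the integrand here is exactly the target integrand, so $I = - \frac{240}{\left(a + 1\right)^{6}}$.

Setting $a = \frac{4}{5}$:
$$I = - \frac{1250000}{177147}.$$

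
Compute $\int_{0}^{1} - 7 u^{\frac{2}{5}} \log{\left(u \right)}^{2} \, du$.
$- \frac{250}{49}$

Consider the simpler parametrised integral
$$J(a) = \int_{0}^{1} - 7 u^{a} \, du = - \frac{7}{a + 1}.$$

Differentiating under the integral sign brings down a factor of $\ln u$:
$$\frac{dJ}{da} = \int_{0}^{1} - 7 u^{a} \log{\left(u \right)} \, du = \frac{7}{\left(a + 1\right)^{2}}.$$

Repeating twice in total — each differentiation brings down another $\ln u$ — gives
$$\frac{d^{2}J}{da^{2}} = \int_{0}^{1} - 7 u^{a} \log{\left(u \right)}^{2} \, du = - \frac{14}{\left(a + 1\right)^{3}},$$
and the integrand here is exactly the target integrand, so $I = - \frac{14}{\left(a + 1\right)^{3}}$.

Setting $a = \frac{2}{5}$:
$$I = - \frac{250}{49}.$$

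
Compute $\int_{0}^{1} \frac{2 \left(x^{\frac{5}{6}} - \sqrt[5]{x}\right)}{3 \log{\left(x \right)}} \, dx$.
$\log{\left(\frac{330^{\frac{2}{3}}}{36} \right)}$

Replace the exponent $\frac{1}{5}$ by a parameter $a$: let $I(a) = \int_{0}^{1} \frac{2 \left(x^{\frac{5}{6}} - x^{a}\right)}{3 \log{\left(x \right)}} \, dx$.

Since $\dfrac{\partial}{\partial a}\,x^{a} = x^{a} \ln x$, the $\ln x$ in the denominator cancels and
$$\frac{dI}{da} = \int_{0}^{1} - \frac{2}{3} x^{a} \, dx = - \frac{2}{3} \left[\frac{x^{a+1}}{a+1}\right]_0^1 = - \frac{2}{3 a + 3}.$$

Integrating with respect to $a$ gives $I(a) = - \frac{2 \log{\left(a + 1 \right)}}{3} - \frac{2 \log{\left(6 \right)}}{3} + \frac{2 \log{\left(11 \right)}}{3} + C$.

At $a = \frac{5}{6}$ the integrand is identically $0$, so $I(\frac{5}{6}) = 0$. The closed form gives $0$, hence $C = 0$.

Setting $a = \frac{1}{5}$:
$$I = \log{\left(\frac{330^{\frac{2}{3}}}{36} \right)}.$$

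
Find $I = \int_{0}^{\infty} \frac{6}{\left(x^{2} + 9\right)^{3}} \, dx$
$\frac{\pi}{216}$

Begin with the known result
$$J(a) = \int_{0}^{\infty} \frac{6}{a^{2} + x^{2}} \, dx = \frac{3 \pi}{a}.$$

Differentiating under the integral sign with respect to $a$,
$$\frac{dJ}{da} = \int_{0}^{\infty} - \frac{12 a}{\left(a^{2} + x^{2}\right)^{2}} \, dx = - \frac{3 \pi}{a^{2}},$$
so $\int_{0}^{\infty} \frac{6}{\left(a^{2} + x^{2}\right)^{2}} \, dx = \frac{3 \pi}{2 a^{3}}$.

Repeating — each differentiation of $1/(x^2+a^2)^j$ produces $-2ja/(x^2+a^2)^{j+1}$ — and dividing through by $-2ja$ at each step yields, after $2$ differentiations in total,
$$\int_{0}^{\infty} \frac{6}{\left(a^{2} + x^{2}\right)^{3}} \, dx = \frac{9 \pi}{8 a^{5}}.$$

Setting $a = 3$:
$$I = \frac{\pi}{216}.$$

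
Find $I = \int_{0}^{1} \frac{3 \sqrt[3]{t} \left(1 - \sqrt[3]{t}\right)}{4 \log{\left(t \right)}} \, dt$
$- \frac{3 \log{\left(5 \right)}}{4} + \frac{3 \log{\left(2 \right)}}{2}$

Introduce a parameter $a$ in the exponent: let $I(a) = \int_{0}^{1} \frac{3 \left(\sqrt[3]{t} - t^{a}\right)}{4 \log{\left(t \right)}} \, dt$.

Since $\dfrac{\partial}{\partial a}\,t^{a} = t^{a} \ln t$, the $\ln t$ in the denominator cancels and
$$\frac{dI}{da} = \int_{0}^{1} - \frac{3}{4} t^{a} \, dt = - \frac{3}{4} \left[\frac{t^{a+1}}{a+1}\right]_0^1 = - \frac{3}{4 a + 4}.$$

Integrating with respect to $a$ gives $I(a) = - \frac{3 \log{\left(a + 1 \right)}}{4} - \frac{3 \log{\left(3 \right)}}{4} + \frac{3 \log{\left(2 \right)}}{2} + C$.

At $a = \frac{1}{3}$ the integrand is identically $0$, so $I(\frac{1}{3}) = 0$. The closed form gives $0$, hence $C = 0$.

Setting $a = \frac{2}{3}$:
$$I = - \frac{3 \log{\left(5 \right)}}{4} + \frac{3 \log{\left(2 \right)}}{2}.$$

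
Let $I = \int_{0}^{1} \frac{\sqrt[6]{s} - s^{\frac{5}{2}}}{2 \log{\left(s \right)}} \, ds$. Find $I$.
$- \frac{\log{\left(6 \right)}}{2} + \frac{\log{\left(2 \right)}}{2}$

Replace the exponent $\frac{5}{2}$ by a parameter $a$: let $I(a) = \int_{0}^{1} \frac{\sqrt[6]{s} - s^{a}}{2 \log{\left(s \right)}} \, ds$.

Since $\dfrac{\partial}{\partial a}\,s^{a} = s^{a} \ln s$, the $\ln s$ in the denominator cancels and
$$\frac{dI}{da} = \int_{0}^{1} - \frac{1}{2} s^{a} \, ds = - \frac{1}{2} \left[\frac{s^{a+1}}{a+1}\right]_0^1 = - \frac{1}{2 a + 2}.$$

Integrating with respect to $a$ gives $I(a) = - \frac{\log{\left(a + 1 \right)}}{2} - \frac{\log{\left(6 \right)}}{2} + \frac{\log{\left(7 \right)}}{2} + C$.

At $a = \frac{1}{6}$ the integrand is identically $0$, so $I(\frac{1}{6}) = 0$. The closed form gives $0$, hence $C = 0$.

Setting $a = \frac{5}{2}$:
$$I = - \frac{\log{\left(6 \right)}}{2} + \frac{\log{\left(2 \right)}}{2}.$$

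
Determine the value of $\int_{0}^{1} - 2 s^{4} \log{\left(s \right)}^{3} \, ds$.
$\frac{12}{625}$

Consider the simpler parametrised integral
$$J(a) = \int_{0}^{1} - 2 s^{a} \, ds = - \frac{2}{a + 1}.$$

Differentiating under the integral sign brings down a factor of $\ln s$:
$$\frac{dJ}{da} = \int_{0}^{1} - 2 s^{a} \log{\left(s \right)} \, ds = \frac{2}{\left(a + 1\right)^{2}}.$$

Repeating $3$ times in total — each differentiation brings down another $\ln s$ — gives
$$\frac{d^{3}J}{da^{3}} = \int_{0}^{1} - 2 s^{a} \log{\left(s \right)}^{3} \, ds = \frac{12}{\left(a + 1\right)^{4}},$$
and the integrand here is exactly the target integrand, so $I = \frac{12}{\left(a + 1\right)^{4}}$.

Setting $a = 4$:
$$I = \frac{12}{625}.$$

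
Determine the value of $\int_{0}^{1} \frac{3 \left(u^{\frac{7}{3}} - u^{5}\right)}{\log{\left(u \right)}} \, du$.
$- \log{\left(\frac{729}{125} \right)}$

Replace the exponent $5$ by a parameter $a$: let $I(a) = \int_{0}^{1} \frac{3 \left(u^{\frac{7}{3}} - u^{a}\right)}{\log{\left(u \right)}} \, du$.

Since $\dfrac{\partial}{\partial a}\,u^{a} = u^{a} \ln u$, the $\ln u$ in the denominator cancels and
$$\frac{dI}{da} = \int_{0}^{1} -3 u^{a} \, du = -3 \left[\frac{u^{a+1}}{a+1}\right]_0^1 = - \frac{3}{a + 1}.$$

Integrating with respect to $a$ gives $I(a) = - \log{\left(\frac{27 \left(a + 1\right)^{3}}{1000} \right)} + C$.

At $a = \frac{7}{3}$ the integrand is identically $0$, so $I(\frac{7}{3}) = 0$. The closed form gives $0$, hence $C = 0$.

Setting $a = 5$:
$$I = - \log{\left(\frac{729}{125} \right)}.$$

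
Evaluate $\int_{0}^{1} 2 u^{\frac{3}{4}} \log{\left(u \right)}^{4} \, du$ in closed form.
$\frac{49152}{16807}$

Consider the simpler parametrised integral
$$J(a) = \int_{0}^{1} 2 u^{a} \, du = \frac{2}{a + 1}.$$

Differentiating under the integral sign brings down a factor of $\ln u$:
$$\frac{dJ}{da} = \int_{0}^{1} 2 u^{a} \log{\left(u \right)} \, du = - \frac{2}{\left(a + 1\right)^{2}}.$$

Repeating $4$ times in total — each differentiation brings down another $\ln u$ — gives
$$\frac{d^{4}J}{da^{4}} = \int_{0}^{1} 2 u^{a} \log{\left(u \right)}^{4} \, du = \frac{48}{\left(a + 1\right)^{5}},$$
and the integrand here is exactly the target integrand, so $I = \frac{48}{\left(a + 1\right)^{5}}$.

Setting $a = \frac{3}{4}$:
$$I = \frac{49152}{16807}.$$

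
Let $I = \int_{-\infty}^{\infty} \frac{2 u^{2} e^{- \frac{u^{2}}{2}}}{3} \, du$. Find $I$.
$\frac{2 \sqrt{2} \sqrt{\pi}}{3}$

Consider the simpler parametrised integral
$$J(a) = \int_{-\infty}^{\infty} \frac{2 e^{- a u^{2}}}{3} \, du = \frac{2 \sqrt{\pi}}{3 \sqrt{a}}.$$

Differentiating under the integral sign brings down a factor of $(-u^2)$:
$$\frac{dJ}{da} = \int_{-\infty}^{\infty} - \frac{2 u^{2} e^{- a u^{2}}}{3} \, du = - \frac{\sqrt{\pi}}{3 a^{\frac{3}{2}}}.$$

The integral on the left is $-I$, so $I = \frac{\sqrt{\pi}}{3 a^{\frac{3}{2}}}$.

Setting $a = \frac{1}{2}$:
$$I = \frac{2 \sqrt{2} \sqrt{\pi}}{3}.$$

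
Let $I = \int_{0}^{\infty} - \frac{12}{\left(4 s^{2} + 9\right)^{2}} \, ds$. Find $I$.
$- \frac{\pi}{18}$

Begin with the known result
$$J(a) = \int_{0}^{\infty} - \frac{3}{4 \left(a^{2} + s^{2}\right)} \, ds = - \frac{3 \pi}{8 a}.$$

Differentiating under the integral sign with respect to $a$,
$$\frac{dJ}{da} = \int_{0}^{\infty} \frac{3 a}{2 \left(a^{2} + s^{2}\right)^{2}} \, ds = \frac{3 \pi}{8 a^{2}},$$
so $\int_{0}^{\infty} - \frac{3}{4 \left(a^{2} + s^{2}\right)^{2}} \, ds = - \frac{3 \pi}{16 a^{3}}$.

Setting $a = \frac{3}{2}$:
$$I = - \frac{\pi}{18}.$$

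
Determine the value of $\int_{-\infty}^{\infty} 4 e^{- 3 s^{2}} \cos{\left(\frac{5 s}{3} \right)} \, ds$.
$\frac{4 \sqrt{3} \sqrt{\pi}}{3 e^{\frac{25}{108}}}$

Let $b$ denote the cosine frequency and define $I(b) = \int_{-\infty}^{\infty} 4 e^{- 3 s^{2}} \cos{\left(b s \right)} \, ds$.

Differentiating under the integral sign,
$$I'(b) = \int_{-\infty}^{\infty} - 4 s e^{- 3 s^{2}} \sin{\left(b s \right)} \, ds.$$

Integrate $\int_{-\infty}^{\infty} s \sin(b s)\, e^{- 3 s^{2}}\, ds$ by parts with $u = \sin(b s)$ and $dv = s\, e^{- 3 s^{2}}\, ds$, giving $v = - \frac{e^{- 3 s^{2}}}{6}$. The boundary term vanishes and
$$\int_{-\infty}^{\infty} s \sin(b s)\, e^{- 3 s^{2}}\, ds = \frac{b}{6} \int_{-\infty}^{\infty} \cos(b s)\, e^{- 3 s^{2}}\, ds,$$
so $I'(b) = - \frac{b}{6}\, I(b)$.

This is a separable first-order ODE; solving with the initial condition $I(0) = \int_{-\infty}^{\infty} 4 e^{- 3 s^{2}}\,ds = \frac{4 \sqrt{3} \sqrt{\pi}}{3}$ gives
$$I(b) = \frac{4 \sqrt{3} \sqrt{\pi} e^{- \frac{b^{2}}{12}}}{3}.$$

Setting $b = \frac{5}{3}$:
$$I = \frac{4 \sqrt{3} \sqrt{\pi}}{3 e^{\frac{25}{108}}}.$$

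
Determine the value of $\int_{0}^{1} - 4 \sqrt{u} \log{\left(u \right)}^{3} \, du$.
$\frac{128}{27}$

Begin with the known integral
$$J(a) = \int_{0}^{1} - 4 u^{a} \, du = - \frac{4}{a + 1}.$$

Differentiating under the integral sign brings down a factor of $\ln u$:
$$\frac{dJ}{da} = \int_{0}^{1} - 4 u^{a} \log{\left(u \right)} \, du = \frac{4}{\left(a + 1\right)^{2}}.$$

Repeating $3$ times in total — each differentiation brings down another $\ln u$ — gives
$$\frac{d^{3}J}{da^{3}} = \int_{0}^{1} - 4 u^{a} \log{\left(u \right)}^{3} \, du = \frac{24}{\left(a + 1\right)^{4}},$$
and the integrand here is exactly the target integrand, so $I = \frac{24}{\left(a + 1\right)^{4}}$.

Setting $a = \frac{1}{2}$:
$$I = \frac{128}{27}.$$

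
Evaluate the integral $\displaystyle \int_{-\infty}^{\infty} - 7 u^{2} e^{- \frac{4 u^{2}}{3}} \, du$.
$- \frac{21 \sqrt{3} \sqrt{\pi}}{16}$

Consider the simpler parametrised integral
$$J(a) = \int_{-\infty}^{\infty} - 7 e^{- a u^{2}} \, du = - \frac{7 \sqrt{\pi}}{\sqrt{a}}.$$

Differentiating under the integral sign brings down a factor of $(-u^2)$:
$$\frac{dJ}{da} = \int_{-\infty}^{\infty} 7 u^{2} e^{- a u^{2}} \, du = \frac{7 \sqrt{\pi}}{2 a^{\frac{3}{2}}}.$$

The integral on the left is $-I$, so $I = - \frac{7 \sqrt{\pi}}{2 a^{\frac{3}{2}}}$.

Setting $a = \frac{4}{3}$:
$$I = - \frac{21 \sqrt{3} \sqrt{\pi}}{16}.$$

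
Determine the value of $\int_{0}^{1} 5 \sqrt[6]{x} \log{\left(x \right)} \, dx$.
$- \frac{180}{49}$

Consider the simpler parametrised integral
$$J(a) = \int_{0}^{1} 5 x^{a} \, dx = \frac{5}{a + 1}.$$

Differentiating under the integral sign brings down a factor of $\ln x$:
$$\frac{dJ}{da} = \int_{0}^{1} 5 x^{a} \log{\left(x \right)} \, dx = - \frac{5}{\left(a + 1\right)^{2}}.$$

The integral on the left is $I$, so $I = - \frac{5}{\left(a + 1\right)^{2}}$.

Setting $a = \frac{1}{6}$:
$$I = - \frac{180}{49}.$$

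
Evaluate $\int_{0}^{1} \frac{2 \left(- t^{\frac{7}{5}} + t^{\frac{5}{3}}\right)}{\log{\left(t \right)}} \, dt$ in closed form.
$\log{\left(\frac{100}{81} \right)}$

Introduce a parameter $a$ in the exponent: let $I(a) = \int_{0}^{1} \frac{2 \left(- t^{\frac{7}{5}} + t^{a}\right)}{\log{\left(t \right)}} \, dt$.

Since $\dfrac{\partial}{\partial a}\,t^{a} = t^{a} \ln t$, the $\ln t$ in the denominator cancels and
$$\frac{dI}{da} = \int_{0}^{1} 2 t^{a} \, dt = 2 \left[\frac{t^{a+1}}{a+1}\right]_0^1 = \frac{2}{a + 1}.$$

Integrating with respect to $a$ gives $I(a) = \log{\left(\frac{25 \left(a + 1\right)^{2}}{144} \right)} + C$.

At $a = \frac{7}{5}$ the integrand is identically $0$, so $I(\frac{7}{5}) = 0$. The closed form gives $0$, hence $C = 0$.

Setting $a = \frac{5}{3}$:
$$I = \log{\left(\frac{100}{81} \right)}.$$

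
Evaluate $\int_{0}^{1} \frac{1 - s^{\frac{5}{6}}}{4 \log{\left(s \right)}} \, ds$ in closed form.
$- \frac{\log{\left(11 \right)}}{4} + \frac{\log{\left(6 \right)}}{4}$

Replace the exponent $\frac{5}{6}$ by a parameter $a$: let $I(a) = \int_{0}^{1} \frac{1 - s^{a}}{4 \log{\left(s \right)}} \, ds$.

Since $\dfrac{\partial}{\partial a}\,s^{a} = s^{a} \ln s$, the $\ln s$ in the denominator cancels and
$$\frac{dI}{da} = \int_{0}^{1} - \frac{1}{4} s^{a} \, ds = - \frac{1}{4} \left[\frac{s^{a+1}}{a+1}\right]_0^1 = - \frac{1}{4 a + 4}.$$

Integrating with respect to $a$ gives $I(a) = - \frac{\log{\left(a + 1 \right)}}{4} + C$.

At $a = 0$ the integrand is identically $0$, so $I(0) = 0$. The closed form gives $0$, hence $C = 0$.

Setting $a = \frac{5}{6}$:
$$I = - \frac{\log{\left(11 \right)}}{4} + \frac{\log{\left(6 \right)}}{4}.$$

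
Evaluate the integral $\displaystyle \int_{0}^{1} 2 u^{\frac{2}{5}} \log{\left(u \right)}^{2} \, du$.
$\frac{500}{343}$

Start from the elementary integral
$$J(a) = \int_{0}^{1} 2 u^{a} \, du = \frac{2}{a + 1}.$$

Differentiating under the integral sign brings down a factor of $\ln u$:
$$\frac{dJ}{da} = \int_{0}^{1} 2 u^{a} \log{\left(u \right)} \, du = - \frac{2}{\left(a + 1\right)^{2}}.$$

Repeating twice in total — each differentiation brings down another $\ln u$ — gives
$$\frac{d^{2}J}{da^{2}} = \int_{0}^{1} 2 u^{a} \log{\left(u \right)}^{2} \, du = \frac{4}{\left(a + 1\right)^{3}},$$
and the integrand here is exactly the target integrand, so $I = \frac{4}{\left(a + 1\right)^{3}}$.

Setting $a = \frac{2}{5}$:
$$I = \frac{500}{343}.$$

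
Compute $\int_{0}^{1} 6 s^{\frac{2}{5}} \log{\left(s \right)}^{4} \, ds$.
$\frac{450000}{16807}$

Consider the simpler parametrised integral
$$J(a) = \int_{0}^{1} 6 s^{a} \, ds = \frac{6}{a + 1}.$$

Differentiating under the integral sign brings down a factor of $\ln s$:
$$\frac{dJ}{da} = \int_{0}^{1} 6 s^{a} \log{\left(s \right)} \, ds = - \frac{6}{\left(a + 1\right)^{2}}.$$

Repeating $4$ times in total — each differentiation brings down another $\ln s$ — gives
$$\frac{d^{4}J}{da^{4}} = \int_{0}^{1} 6 s^{a} \log{\left(s \right)}^{4} \, ds = \frac{144}{\left(a + 1\right)^{5}},$$
and the integrand here is exactly the target integrand, so $I = \frac{144}{\left(a + 1\right)^{5}}$.

Setting $a = \frac{2}{5}$:
$$I = \frac{450000}{16807}.$$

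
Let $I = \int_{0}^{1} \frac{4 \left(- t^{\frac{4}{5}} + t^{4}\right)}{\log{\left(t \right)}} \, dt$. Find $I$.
$\log{\left(\frac{390625}{6561} \right)}$

Replace the exponent $\frac{4}{5}$ by a parameter $a$: let $I(a) = \int_{0}^{1} \frac{4 \left(t^{4} - t^{a}\right)}{\log{\left(t \right)}} \, dt$.

Since $\dfrac{\partial}{\partial a}\,t^{a} = t^{a} \ln t$, the $\ln t$ in the denominator cancels and
$$\frac{dI}{da} = \int_{0}^{1} -4 t^{a} \, dt = -4 \left[\frac{t^{a+1}}{a+1}\right]_0^1 = - \frac{4}{a + 1}.$$

Integrating with respect to $a$ gives $I(a) = \log{\left(\frac{625}{\left(a + 1\right)^{4}} \right)} + C$.

At $a = 4$ the integrand is identically $0$, so $I(4) = 0$. The closed form gives $0$, hence $C = 0$.

Setting $a = \frac{4}{5}$:
$$I = \log{\left(\frac{390625}{6561} \right)}.$$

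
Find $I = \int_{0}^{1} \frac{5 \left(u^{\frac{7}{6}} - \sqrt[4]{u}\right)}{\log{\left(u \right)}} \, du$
$- \log{\left(\frac{759375}{11881376} \right)}$

Replace the exponent $\frac{1}{4}$ by a parameter $a$: let $I(a) = \int_{0}^{1} \frac{5 \left(u^{\frac{7}{6}} - u^{a}\right)}{\log{\left(u \right)}} \, du$.

Since $\dfrac{\partial}{\partial a}\,u^{a} = u^{a} \ln u$, the $\ln u$ in the denominator cancels and
$$\frac{dI}{da} = \int_{0}^{1} -5 u^{a} \, du = -5 \left[\frac{u^{a+1}}{a+1}\right]_0^1 = - \frac{5}{a + 1}.$$

Integrating with respect to $a$ gives $I(a) = - \log{\left(\frac{7776 \left(a + 1\right)^{5}}{371293} \right)} + C$.

At $a = \frac{7}{6}$ the integrand is identically $0$, so $I(\frac{7}{6}) = 0$. The closed form gives $0$, hence $C = 0$.

Setting $a = \frac{1}{4}$:
$$I = - \log{\left(\frac{759375}{11881376} \right)}.$$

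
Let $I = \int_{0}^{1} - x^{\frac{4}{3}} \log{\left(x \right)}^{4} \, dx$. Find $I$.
$- \frac{5832}{16807}$

Consider the simpler parametrised integral
$$J(a) = \int_{0}^{1} - x^{a} \, dx = - \frac{1}{a + 1}.$$

Differentiating under the integral sign brings down a factor of $\ln x$:
$$\frac{dJ}{da} = \int_{0}^{1} - x^{a} \log{\left(x \right)} \, dx = \frac{1}{\left(a + 1\right)^{2}}.$$

Repeating $4$ times in total — each differentiation brings down another $\ln x$ — gives
$$\frac{d^{4}J}{da^{4}} = \int_{0}^{1} - x^{a} \log{\left(x \right)}^{4} \, dx = - \frac{24}{\left(a + 1\right)^{5}},$$
and the integrand here is exactly the target integrand, so $I = - \frac{24}{\left(a + 1\right)^{5}}$.

Setting $a = \frac{4}{3}$:
$$I = - \frac{5832}{16807}.$$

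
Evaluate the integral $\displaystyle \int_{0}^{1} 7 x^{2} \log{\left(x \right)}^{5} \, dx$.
$- \frac{280}{243}$

Consider the simpler parametrised integral
$$J(a) = \int_{0}^{1} 7 x^{a} \, dx = \frac{7}{a + 1}.$$

Differentiating under the integral sign brings down a factor of $\ln x$:
$$\frac{dJ}{da} = \int_{0}^{1} 7 x^{a} \log{\left(x \right)} \, dx = - \frac{7}{\left(a + 1\right)^{2}}.$$

Repeating $5$ times in total — each differentiation brings down another $\ln x$ — gives
$$\frac{d^{5}J}{da^{5}} = \int_{0}^{1} 7 x^{a} \log{\left(x \right)}^{5} \, dx = - \frac{840}{\left(a + 1\right)^{6}},$$
and the integrand here is exactly the target integrand, so $I = - \frac{840}{\left(a + 1\right)^{6}}$.

Setting $a = 2$:
$$I = - \frac{280}{243}.$$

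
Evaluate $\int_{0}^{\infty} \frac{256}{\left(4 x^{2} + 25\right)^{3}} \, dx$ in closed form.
$\frac{24 \pi}{3125}$

Start from the standard arctangent integral
$$J(a) = \int_{0}^{\infty} \frac{4}{a^{2} + x^{2}} \, dx = \frac{2 \pi}{a}.$$

Differentiating under the integral sign with respect to $a$,
$$\frac{dJ}{da} = \int_{0}^{\infty} - \frac{8 a}{\left(a^{2} + x^{2}\right)^{2}} \, dx = - \frac{2 \pi}{a^{2}},$$
so $\int_{0}^{\infty} \frac{4}{\left(a^{2} + x^{2}\right)^{2}} \, dx = \frac{\pi}{a^{3}}$.

Repeating — each differentiation of $1/(x^2+a^2)^j$ produces $-2ja/(x^2+a^2)^{j+1}$ — and dividing through by $-2ja$ at each step yields, after $2$ differentiations in total,
$$\int_{0}^{\infty} \frac{4}{\left(a^{2} + x^{2}\right)^{3}} \, dx = \frac{3 \pi}{4 a^{5}}.$$

Setting $a = \frac{5}{2}$:
$$I = \frac{24 \pi}{3125}.$$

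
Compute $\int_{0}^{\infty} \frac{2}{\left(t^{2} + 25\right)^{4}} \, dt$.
$\frac{\pi}{250000}$

Begin with the known result
$$J(a) = \int_{0}^{\infty} \frac{2}{a^{2} + t^{2}} \, dt = \frac{\pi}{a}.$$

Differentiating under the integral sign with respect to $a$,
$$\frac{dJ}{da} = \int_{0}^{\infty} - \frac{4 a}{\left(a^{2} + t^{2}\right)^{2}} \, dt = - \frac{\pi}{a^{2}},$$
so $\int_{0}^{\infty} \frac{2}{\left(a^{2} + t^{2}\right)^{2}} \, dt = \frac{\pi}{2 a^{3}}$.

Repeating — each differentiation of $1/(t^2+a^2)^j$ produces $-2ja/(t^2+a^2)^{j+1}$ — and dividing through by $-2ja$ at each step yields, after $3$ differentiations in total,
$$\int_{0}^{\infty} \frac{2}{\left(a^{2} + t^{2}\right)^{4}} \, dt = \frac{5 \pi}{16 a^{7}}.$$

Setting $a = 5$:
$$I = \frac{\pi}{250000}.$$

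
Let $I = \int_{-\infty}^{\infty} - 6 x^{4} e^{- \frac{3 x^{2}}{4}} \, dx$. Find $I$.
$- \frac{16 \sqrt{3} \sqrt{\pi}}{3}$

Start from the elementary integral
$$J(a) = \int_{-\infty}^{\infty} - 6 e^{- a x^{2}} \, dx = - \frac{6 \sqrt{\pi}}{\sqrt{a}}.$$

Differentiating under the integral sign brings down a factor of $(-x^2)$:
$$\frac{dJ}{da} = \int_{-\infty}^{\infty} 6 x^{2} e^{- a x^{2}} \, dx = \frac{3 \sqrt{\pi}}{a^{\frac{3}{2}}}.$$

Repeating twice in total — each differentiation brings down another $(-x^2)$ — gives
$$\frac{d^{2}J}{da^{2}} = \int_{-\infty}^{\infty} - 6 x^{4} e^{- a x^{2}} \, dx = - \frac{9 \sqrt{\pi}}{2 a^{\frac{5}{2}}},$$
and the integrand here is exactly the target integrand, so $I = - \frac{9 \sqrt{\pi}}{2 a^{\frac{5}{2}}}$.

Setting $a = \frac{3}{4}$:
$$I = - \frac{16 \sqrt{3} \sqrt{\pi}}{3}.$$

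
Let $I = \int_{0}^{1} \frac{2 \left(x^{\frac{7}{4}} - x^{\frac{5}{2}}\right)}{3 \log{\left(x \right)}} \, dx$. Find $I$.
$- \log{\left(14 \right)} + \frac{\log{\left(1694 \right)}}{3}$

Introduce a parameter $a$ in the exponent: let $I(a) = \int_{0}^{1} \frac{2 \left(- x^{\frac{5}{2}} + x^{a}\right)}{3 \log{\left(x \right)}} \, dx$.

Since $\dfrac{\partial}{\partial a}\,x^{a} = x^{a} \ln x$, the $\ln x$ in the denominator cancels and
$$\frac{dI}{da} = \int_{0}^{1} \frac{2}{3} x^{a} \, dx = \frac{2}{3} \left[\frac{x^{a+1}}{a+1}\right]_0^1 = \frac{2}{3 \left(a + 1\right)}.$$

Integrating with respect to $a$ gives $I(a) = \log{\left(\frac{2^{\frac{2}{3}} \sqrt[3]{7} \left(a + 1\right)^{\frac{2}{3}}}{7} \right)} + C$.

At $a = \frac{5}{2}$ the integrand is identically $0$, so $I(\frac{5}{2}) = 0$. The closed form gives $0$, hence $C = 0$.

Setting $a = \frac{7}{4}$:
$$I = - \log{\left(14 \right)} + \frac{\log{\left(1694 \right)}}{3}.$$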